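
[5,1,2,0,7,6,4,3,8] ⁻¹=[3,1,2,7,6,0,5,4,8] 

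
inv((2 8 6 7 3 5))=(2 5 3 7 6 8)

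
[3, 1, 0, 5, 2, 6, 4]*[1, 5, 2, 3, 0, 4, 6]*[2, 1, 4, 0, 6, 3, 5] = [0, 3, 1, 6, 4, 5, 2]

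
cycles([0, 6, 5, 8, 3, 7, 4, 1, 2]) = (1 6 4 3 8 2 5 7)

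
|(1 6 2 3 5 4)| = 6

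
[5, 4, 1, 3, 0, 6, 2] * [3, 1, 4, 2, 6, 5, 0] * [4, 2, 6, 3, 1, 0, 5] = [0, 5, 2, 6, 3, 4, 1]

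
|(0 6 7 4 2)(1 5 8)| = 15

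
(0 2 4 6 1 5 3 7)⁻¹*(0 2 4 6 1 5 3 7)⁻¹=(0 3 1 4)(2 7 5 6)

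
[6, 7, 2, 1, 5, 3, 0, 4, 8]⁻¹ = [6, 3, 2, 5, 7, 4, 0, 1, 8]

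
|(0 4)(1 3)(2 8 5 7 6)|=10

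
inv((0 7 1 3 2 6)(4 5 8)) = (0 6 2 3 1 7)(4 8 5)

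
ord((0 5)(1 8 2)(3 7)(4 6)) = 6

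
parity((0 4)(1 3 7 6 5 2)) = even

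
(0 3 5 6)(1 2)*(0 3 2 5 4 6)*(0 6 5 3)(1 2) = (0 1 3 4 5 6)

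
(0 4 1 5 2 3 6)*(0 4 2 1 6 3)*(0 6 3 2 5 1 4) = (0 5 4 3 2 6)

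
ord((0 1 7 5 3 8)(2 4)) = 6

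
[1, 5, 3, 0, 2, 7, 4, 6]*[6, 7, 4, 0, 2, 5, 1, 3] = [7, 5, 0, 6, 4, 3, 2, 1]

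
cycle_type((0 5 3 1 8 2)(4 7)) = 2.6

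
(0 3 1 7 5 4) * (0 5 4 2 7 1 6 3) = (2 7 4 5)(3 6)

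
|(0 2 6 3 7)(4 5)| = 10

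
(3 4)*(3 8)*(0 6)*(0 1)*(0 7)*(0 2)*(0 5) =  (0 6 1 7 2 5)(3 4 8)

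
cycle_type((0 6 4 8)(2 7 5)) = 3.4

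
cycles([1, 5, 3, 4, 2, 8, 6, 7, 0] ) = (0 1 5 8)(2 3 4)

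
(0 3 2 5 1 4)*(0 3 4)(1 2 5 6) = (0 4 3 5 2 6 1)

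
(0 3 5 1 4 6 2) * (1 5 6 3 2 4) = (0 2)(3 6 4)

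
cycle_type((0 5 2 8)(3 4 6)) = 3.4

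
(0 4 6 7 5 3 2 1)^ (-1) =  (0 1 2 3 5 7 6 4)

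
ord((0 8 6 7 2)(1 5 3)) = 15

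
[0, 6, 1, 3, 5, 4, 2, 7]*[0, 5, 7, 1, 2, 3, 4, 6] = [0, 4, 5, 1, 3, 2, 7, 6]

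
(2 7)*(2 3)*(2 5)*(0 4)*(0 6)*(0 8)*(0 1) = (0 4 6 8 1)(2 7 3 5)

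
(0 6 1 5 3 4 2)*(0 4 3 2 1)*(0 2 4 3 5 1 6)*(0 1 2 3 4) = (0 1 2 4 6 3 5)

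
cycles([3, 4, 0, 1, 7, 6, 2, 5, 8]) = (0 3 1 4 7 5 6 2)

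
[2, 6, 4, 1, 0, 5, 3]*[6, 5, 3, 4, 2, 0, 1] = [3, 1, 2, 5, 6, 0, 4]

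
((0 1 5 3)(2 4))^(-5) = (0 3 5 1)(2 4)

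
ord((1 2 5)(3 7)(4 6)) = 6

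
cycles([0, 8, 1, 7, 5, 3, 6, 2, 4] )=(1 8 4 5 3 7 2)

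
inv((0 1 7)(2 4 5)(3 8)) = (0 7 1)(2 5 4)(3 8)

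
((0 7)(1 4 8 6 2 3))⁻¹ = (0 7)(1 3 2 6 8 4)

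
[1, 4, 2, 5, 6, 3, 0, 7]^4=[0, 1, 2, 3, 4, 5, 6, 7]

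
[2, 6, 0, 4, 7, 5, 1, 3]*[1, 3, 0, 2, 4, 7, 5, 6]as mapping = [0→0, 1→5, 2→1, 3→4, 4→6, 5→7, 6→3, 7→2]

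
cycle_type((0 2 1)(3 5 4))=3^2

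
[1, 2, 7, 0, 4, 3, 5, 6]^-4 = [7, 6, 5, 2, 4, 1, 0, 3]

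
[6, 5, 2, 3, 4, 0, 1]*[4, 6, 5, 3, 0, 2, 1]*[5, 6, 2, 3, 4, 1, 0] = [6, 2, 1, 3, 5, 4, 0]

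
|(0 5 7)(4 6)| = 6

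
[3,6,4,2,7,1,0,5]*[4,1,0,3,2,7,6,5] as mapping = [0→3,1→6,2→2,3→0,4→5,5→1,6→4,7→7] 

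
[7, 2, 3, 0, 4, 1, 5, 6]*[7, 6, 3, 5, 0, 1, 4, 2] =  [2, 3, 5, 7, 0, 6, 1, 4]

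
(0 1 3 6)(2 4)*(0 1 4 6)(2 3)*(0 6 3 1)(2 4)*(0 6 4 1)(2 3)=(0 3 4)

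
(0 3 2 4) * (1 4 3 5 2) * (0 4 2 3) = (0 5 3 1 2)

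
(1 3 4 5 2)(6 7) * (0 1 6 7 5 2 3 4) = (0 1 4 2 6 5 3)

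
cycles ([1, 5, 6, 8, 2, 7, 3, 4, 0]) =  (0 1 5 7 4 2 6 3 8)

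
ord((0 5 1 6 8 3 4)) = 7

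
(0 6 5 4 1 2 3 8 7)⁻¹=(0 7 8 3 2 1 4 5 6)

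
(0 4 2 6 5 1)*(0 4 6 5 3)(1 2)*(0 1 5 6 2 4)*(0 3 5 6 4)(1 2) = (0 1 3 2 4 6 5)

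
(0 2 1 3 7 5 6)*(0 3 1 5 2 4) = (0 4)(2 5 6 3 7)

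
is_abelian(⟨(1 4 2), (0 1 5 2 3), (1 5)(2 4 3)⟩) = no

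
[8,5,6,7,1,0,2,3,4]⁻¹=[5,4,6,7,8,1,2,3,0]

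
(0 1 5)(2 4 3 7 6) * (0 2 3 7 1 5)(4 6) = (0 5 2 6 3 1)(4 7)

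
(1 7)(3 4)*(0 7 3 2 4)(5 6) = (0 7 1 3)(2 4)(5 6)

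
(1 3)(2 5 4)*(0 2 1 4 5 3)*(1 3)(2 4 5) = (0 4 3 5 2 1)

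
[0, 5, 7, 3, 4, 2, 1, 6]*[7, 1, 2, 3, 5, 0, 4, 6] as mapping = [0→7, 1→0, 2→6, 3→3, 4→5, 5→2, 6→1, 7→4] 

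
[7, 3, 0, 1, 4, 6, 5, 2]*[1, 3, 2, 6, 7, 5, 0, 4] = [4, 6, 1, 3, 7, 0, 5, 2]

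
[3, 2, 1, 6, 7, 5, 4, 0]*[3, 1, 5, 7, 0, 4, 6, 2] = [7, 5, 1, 6, 2, 4, 0, 3]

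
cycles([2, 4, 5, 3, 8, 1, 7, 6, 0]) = (0 2 5 1 4 8)(6 7)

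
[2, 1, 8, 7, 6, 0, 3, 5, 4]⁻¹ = [5, 1, 0, 6, 8, 7, 4, 3, 2]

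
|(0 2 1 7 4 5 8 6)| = 8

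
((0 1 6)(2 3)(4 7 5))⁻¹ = (0 6 1)(2 3)(4 5 7)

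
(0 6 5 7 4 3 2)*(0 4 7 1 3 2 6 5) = (0 5 1 3 6)(2 4)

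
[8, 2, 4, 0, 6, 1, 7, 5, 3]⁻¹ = [3, 5, 1, 8, 2, 7, 4, 6, 0]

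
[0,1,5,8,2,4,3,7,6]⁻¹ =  [0,1,4,6,5,2,8,7,3]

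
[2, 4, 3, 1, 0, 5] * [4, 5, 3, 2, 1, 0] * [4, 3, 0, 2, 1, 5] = [2, 3, 0, 5, 1, 4]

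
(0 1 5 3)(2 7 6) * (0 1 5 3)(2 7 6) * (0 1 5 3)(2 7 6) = (0 3 5 1)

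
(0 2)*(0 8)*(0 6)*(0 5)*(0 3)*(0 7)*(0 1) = (0 2 8 6 5 3 7 1)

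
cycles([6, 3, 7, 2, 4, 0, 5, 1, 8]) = (0 6 5)(1 3 2 7)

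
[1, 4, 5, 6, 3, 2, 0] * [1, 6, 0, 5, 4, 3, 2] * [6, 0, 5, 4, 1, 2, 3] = [3, 1, 4, 5, 2, 6, 0]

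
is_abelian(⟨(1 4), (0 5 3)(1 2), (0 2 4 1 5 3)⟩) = no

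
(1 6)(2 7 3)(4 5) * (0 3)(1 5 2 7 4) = (0 3 7)(1 6 5)(2 4)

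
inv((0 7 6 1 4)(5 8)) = (0 4 1 6 7)(5 8)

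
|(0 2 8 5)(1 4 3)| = 12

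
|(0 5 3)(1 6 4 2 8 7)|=6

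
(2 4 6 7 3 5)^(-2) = (2 3 6)(4 5 7)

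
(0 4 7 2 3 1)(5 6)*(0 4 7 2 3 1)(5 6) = (0 7 3)(1 4 2)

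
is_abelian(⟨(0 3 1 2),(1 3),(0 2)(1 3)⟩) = no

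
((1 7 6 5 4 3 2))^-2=(1 3 5 7 2 4 6)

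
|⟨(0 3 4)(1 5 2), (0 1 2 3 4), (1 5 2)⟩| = 360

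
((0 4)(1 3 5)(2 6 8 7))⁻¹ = (0 4)(1 5 3)(2 7 8 6)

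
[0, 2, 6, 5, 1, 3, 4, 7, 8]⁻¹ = [0, 4, 1, 5, 6, 3, 2, 7, 8]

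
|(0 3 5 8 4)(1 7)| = 10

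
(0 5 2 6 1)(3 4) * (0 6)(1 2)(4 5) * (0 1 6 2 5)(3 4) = (0 3)(1 2)(5 6)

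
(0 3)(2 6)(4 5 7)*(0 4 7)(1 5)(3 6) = (0 6 2 3 4 1 5)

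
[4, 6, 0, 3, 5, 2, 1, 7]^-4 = [0, 1, 2, 3, 4, 5, 6, 7]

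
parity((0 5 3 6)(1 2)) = even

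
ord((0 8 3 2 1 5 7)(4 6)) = 14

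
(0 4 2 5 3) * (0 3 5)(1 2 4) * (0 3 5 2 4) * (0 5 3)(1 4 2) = (0 4 5 1 2)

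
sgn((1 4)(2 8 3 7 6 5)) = 1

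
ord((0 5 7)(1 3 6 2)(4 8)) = 12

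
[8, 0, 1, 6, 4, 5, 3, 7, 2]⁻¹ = [1, 2, 8, 6, 4, 5, 3, 7, 0]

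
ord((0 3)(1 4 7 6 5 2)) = 6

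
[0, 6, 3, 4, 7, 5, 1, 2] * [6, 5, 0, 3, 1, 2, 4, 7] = [6, 4, 3, 1, 7, 2, 5, 0]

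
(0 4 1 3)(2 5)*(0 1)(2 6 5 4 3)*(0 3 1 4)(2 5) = (0 1 5 6 2)(3 4)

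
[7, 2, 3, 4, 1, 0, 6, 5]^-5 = [7, 4, 1, 2, 3, 0, 6, 5]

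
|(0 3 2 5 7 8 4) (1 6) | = 14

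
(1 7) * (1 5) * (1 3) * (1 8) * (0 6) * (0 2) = (0 6 2)(1 7 5 3 8)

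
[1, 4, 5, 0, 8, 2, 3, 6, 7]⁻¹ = [3, 0, 5, 6, 1, 2, 7, 8, 4]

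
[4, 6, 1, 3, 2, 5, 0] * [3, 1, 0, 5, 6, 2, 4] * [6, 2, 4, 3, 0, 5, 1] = [1, 0, 2, 5, 6, 4, 3]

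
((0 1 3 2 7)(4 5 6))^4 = (0 7 2 3 1)(4 5 6)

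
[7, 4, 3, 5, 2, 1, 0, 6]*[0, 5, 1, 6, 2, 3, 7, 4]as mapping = [0→4, 1→2, 2→6, 3→3, 4→1, 5→5, 6→0, 7→7]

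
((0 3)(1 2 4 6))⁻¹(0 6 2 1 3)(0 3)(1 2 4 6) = (0 3 1 4 2)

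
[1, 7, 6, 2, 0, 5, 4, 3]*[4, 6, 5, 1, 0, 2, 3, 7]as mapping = [0→6, 1→7, 2→3, 3→5, 4→4, 5→2, 6→0, 7→1]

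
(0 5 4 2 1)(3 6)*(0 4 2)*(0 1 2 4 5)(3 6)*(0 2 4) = (0 2 4 1 5)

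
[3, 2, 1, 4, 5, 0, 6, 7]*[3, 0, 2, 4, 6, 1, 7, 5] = [4, 2, 0, 6, 1, 3, 7, 5]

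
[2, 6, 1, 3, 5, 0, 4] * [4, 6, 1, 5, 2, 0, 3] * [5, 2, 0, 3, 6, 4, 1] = [2, 3, 1, 4, 5, 6, 0]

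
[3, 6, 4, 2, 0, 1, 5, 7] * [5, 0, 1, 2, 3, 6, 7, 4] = [2, 7, 3, 1, 5, 0, 6, 4]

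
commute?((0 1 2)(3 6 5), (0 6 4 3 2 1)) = no:(0 1 2)(3 6 5)*(0 6 4 3 2 1) = (2 6 5)(3 4), (0 6 4 3 2 1)*(0 1 2)(3 6 5) = (0 5 3)(4 6)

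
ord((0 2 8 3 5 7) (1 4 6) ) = 6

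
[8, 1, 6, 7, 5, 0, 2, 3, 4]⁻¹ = [5, 1, 6, 7, 8, 4, 2, 3, 0]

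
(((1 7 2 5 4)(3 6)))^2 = (1 2 4 7 5)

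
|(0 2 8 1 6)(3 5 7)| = 15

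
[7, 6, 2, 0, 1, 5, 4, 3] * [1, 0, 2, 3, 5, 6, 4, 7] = [7, 4, 2, 1, 0, 6, 5, 3]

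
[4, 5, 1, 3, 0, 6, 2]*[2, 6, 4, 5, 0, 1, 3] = [0, 1, 6, 5, 2, 3, 4]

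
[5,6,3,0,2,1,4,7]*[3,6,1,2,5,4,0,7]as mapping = [0→4,1→0,2→2,3→3,4→1,5→6,6→5,7→7]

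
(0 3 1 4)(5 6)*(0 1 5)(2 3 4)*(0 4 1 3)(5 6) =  (0 1 2)(3 6 4)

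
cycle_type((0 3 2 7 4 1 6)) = 7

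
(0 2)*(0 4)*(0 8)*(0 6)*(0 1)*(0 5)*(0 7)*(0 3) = (0 2 4 8 6 1 5 7 3)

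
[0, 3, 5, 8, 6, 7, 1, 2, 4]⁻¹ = [0, 6, 7, 1, 8, 2, 4, 5, 3]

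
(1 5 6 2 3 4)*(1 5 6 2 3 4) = (1 6 3) (2 4 5) 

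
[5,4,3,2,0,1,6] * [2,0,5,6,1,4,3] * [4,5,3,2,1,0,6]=[1,5,6,0,3,4,2]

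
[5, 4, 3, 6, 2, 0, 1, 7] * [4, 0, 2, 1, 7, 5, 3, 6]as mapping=[0→5, 1→7, 2→1, 3→3, 4→2, 5→4, 6→0, 7→6]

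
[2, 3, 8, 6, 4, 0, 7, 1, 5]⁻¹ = [5, 7, 0, 1, 4, 8, 3, 6, 2]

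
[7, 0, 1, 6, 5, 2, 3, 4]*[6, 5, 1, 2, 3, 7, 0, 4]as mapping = [0→4, 1→6, 2→5, 3→0, 4→7, 5→1, 6→2, 7→3]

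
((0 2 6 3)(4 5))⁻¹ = (0 3 6 2)(4 5)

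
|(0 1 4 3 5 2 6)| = 7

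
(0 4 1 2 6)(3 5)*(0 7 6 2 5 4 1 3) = (0 1 5)(3 4)(6 7)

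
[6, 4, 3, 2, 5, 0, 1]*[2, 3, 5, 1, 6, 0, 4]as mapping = [0→4, 1→6, 2→1, 3→5, 4→0, 5→2, 6→3]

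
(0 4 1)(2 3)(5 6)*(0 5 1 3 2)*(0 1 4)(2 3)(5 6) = (1 6 4 2 3)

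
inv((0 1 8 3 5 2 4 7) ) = (0 7 4 2 5 3 8 1) 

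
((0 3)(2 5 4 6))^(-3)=(0 3)(2 5 4 6)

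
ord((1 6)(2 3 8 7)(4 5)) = 4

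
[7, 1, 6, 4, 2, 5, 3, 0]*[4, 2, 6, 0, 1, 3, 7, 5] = [5, 2, 7, 1, 6, 3, 0, 4]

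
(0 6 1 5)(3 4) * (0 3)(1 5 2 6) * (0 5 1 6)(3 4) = (0 6 1 2)(4 5)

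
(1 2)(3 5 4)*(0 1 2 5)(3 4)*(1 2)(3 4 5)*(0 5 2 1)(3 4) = (0 1 4 2)(3 5)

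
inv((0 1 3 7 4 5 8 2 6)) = (0 6 2 8 5 4 7 3 1)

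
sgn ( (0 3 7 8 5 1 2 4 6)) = 1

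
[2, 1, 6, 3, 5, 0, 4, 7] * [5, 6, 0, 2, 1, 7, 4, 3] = [0, 6, 4, 2, 7, 5, 1, 3]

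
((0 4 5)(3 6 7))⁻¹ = (0 5 4)(3 7 6)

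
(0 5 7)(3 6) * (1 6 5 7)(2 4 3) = (0 7)(1 6 2 4 3 5)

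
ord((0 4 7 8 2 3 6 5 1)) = 9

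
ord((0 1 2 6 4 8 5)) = 7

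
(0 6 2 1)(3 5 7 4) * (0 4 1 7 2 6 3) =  (0 3 5 2 7 1 4)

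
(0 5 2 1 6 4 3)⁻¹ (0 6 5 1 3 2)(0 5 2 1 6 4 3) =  (0 1 5 4 2 6)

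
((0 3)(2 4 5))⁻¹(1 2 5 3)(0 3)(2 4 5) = (0 1 4 2)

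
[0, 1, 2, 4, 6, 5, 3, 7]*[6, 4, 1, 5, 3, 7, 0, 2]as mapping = [0→6, 1→4, 2→1, 3→3, 4→0, 5→7, 6→5, 7→2]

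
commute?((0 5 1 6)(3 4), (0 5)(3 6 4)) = no:(0 5 1 6)(3 4)*(0 5)(3 6 4) = (1 4 6 5), (0 5)(3 6 4)*(0 5 1 6)(3 4) = (0 1 6 3)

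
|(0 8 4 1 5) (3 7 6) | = 15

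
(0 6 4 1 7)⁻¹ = (0 7 1 4 6)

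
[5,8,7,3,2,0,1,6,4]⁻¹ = [5,6,4,3,8,0,7,2,1]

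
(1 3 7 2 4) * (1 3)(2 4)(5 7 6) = (3 6 5 7 4)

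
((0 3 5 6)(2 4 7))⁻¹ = (0 6 5 3)(2 7 4)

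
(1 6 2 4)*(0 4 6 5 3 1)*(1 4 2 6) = (0 2 1 5 3 4)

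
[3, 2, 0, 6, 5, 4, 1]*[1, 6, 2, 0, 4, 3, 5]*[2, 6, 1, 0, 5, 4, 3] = [2, 1, 6, 4, 0, 5, 3]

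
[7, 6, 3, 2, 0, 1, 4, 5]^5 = [4, 5, 3, 2, 6, 7, 1, 0]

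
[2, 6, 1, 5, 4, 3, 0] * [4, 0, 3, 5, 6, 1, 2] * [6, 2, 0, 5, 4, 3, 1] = [5, 0, 6, 2, 1, 3, 4]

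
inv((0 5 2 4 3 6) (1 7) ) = (0 6 3 4 2 5) (1 7) 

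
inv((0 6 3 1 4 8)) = (0 8 4 1 3 6)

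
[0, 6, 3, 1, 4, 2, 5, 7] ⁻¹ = [0, 3, 5, 2, 4, 6, 1, 7] 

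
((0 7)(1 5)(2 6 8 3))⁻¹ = (0 7)(1 5)(2 3 8 6)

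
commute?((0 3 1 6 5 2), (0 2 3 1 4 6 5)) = no:(0 3 1 6 5 2)*(0 2 3 1 4 6 5) = (0 1 5 3 4 6), (0 2 3 1 4 6 5)*(0 3 1 6 5 2) = (1 4 5 3 6 2)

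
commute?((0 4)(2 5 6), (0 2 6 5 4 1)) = no:(0 4)(2 5 6)*(0 2 6 5 4 1) = (0 1)(2 4), (0 2 6 5 4 1)*(0 4)(2 5 6) = (0 5)(1 4)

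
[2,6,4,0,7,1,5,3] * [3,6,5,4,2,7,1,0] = [5,1,2,3,0,6,7,4]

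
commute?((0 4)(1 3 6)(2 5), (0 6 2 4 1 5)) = no:(0 4)(1 3 6)(2 5) * (0 6 2 4 1 5) = (0 1 3 2)(4 6 5), (0 6 2 4 1 5) * (0 4)(1 3 6)(2 5) = (0 1 2)(3 6 5 4)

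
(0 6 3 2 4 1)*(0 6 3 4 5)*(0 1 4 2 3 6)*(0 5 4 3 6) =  (1 5)(2 4 3 6)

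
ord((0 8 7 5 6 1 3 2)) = 8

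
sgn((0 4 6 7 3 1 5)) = 1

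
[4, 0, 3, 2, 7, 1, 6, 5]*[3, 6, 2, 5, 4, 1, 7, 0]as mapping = [0→4, 1→3, 2→5, 3→2, 4→0, 5→6, 6→7, 7→1]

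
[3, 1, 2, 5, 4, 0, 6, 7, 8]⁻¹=[5, 1, 2, 0, 4, 3, 6, 7, 8]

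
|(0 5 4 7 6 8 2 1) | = 8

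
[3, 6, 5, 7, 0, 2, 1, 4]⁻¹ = [4, 6, 5, 0, 7, 2, 1, 3]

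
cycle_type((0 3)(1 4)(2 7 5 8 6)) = 2^2.5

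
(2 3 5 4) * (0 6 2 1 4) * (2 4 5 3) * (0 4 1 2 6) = (1 5 4 2 6)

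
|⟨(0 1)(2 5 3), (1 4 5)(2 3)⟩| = 720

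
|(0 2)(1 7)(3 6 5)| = 6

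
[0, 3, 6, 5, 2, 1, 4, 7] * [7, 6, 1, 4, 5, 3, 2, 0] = [7, 4, 2, 3, 1, 6, 5, 0]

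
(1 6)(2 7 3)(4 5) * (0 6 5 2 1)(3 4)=(0 6)(1 5 3)(2 7 4)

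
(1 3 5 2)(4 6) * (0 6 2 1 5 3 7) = (0 6 4 2 5 1 7)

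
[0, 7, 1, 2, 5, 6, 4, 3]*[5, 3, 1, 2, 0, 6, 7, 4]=[5, 4, 3, 1, 6, 7, 0, 2]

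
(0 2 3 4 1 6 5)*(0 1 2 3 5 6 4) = (0 3)(1 4 2 5)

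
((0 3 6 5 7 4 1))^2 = (0 6 7 1 3 5 4)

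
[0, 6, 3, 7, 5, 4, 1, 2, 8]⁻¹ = [0, 6, 7, 2, 5, 4, 1, 3, 8]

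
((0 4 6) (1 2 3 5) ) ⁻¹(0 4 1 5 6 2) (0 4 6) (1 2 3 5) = (0 3 4 6 2 1) 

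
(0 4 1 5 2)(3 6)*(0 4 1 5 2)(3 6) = (0 1 2 4 5)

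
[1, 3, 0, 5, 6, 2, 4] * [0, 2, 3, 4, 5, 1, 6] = [2, 4, 0, 1, 6, 3, 5]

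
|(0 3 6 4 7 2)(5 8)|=6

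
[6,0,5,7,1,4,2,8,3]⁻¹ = [1,4,6,8,5,2,0,3,7]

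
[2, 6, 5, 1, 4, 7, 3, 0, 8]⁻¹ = [7, 3, 0, 6, 4, 2, 1, 5, 8]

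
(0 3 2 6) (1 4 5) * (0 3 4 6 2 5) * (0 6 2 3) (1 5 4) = (0 1 2 3 4 6) 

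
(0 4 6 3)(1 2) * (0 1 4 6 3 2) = (0 6 2 4 3 1)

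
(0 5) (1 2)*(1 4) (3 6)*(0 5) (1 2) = (2 4) (3 6) 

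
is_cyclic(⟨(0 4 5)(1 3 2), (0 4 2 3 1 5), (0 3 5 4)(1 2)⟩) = no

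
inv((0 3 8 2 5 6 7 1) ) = (0 1 7 6 5 2 8 3) 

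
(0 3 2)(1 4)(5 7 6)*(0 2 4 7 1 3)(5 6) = (1 7 5)(3 4)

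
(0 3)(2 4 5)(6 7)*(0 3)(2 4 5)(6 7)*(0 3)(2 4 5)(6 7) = (0 3)(6 7)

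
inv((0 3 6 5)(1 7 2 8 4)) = (0 5 6 3)(1 4 8 2 7)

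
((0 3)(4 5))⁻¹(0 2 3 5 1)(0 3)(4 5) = (0 4 1 3 2)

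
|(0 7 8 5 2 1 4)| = 7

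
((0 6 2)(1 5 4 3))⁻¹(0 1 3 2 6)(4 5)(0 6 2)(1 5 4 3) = (0 2 6 5 1)(3 4)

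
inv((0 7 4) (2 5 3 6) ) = (0 4 7) (2 6 3 5) 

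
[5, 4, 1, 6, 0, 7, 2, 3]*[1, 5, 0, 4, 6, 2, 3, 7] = [2, 6, 5, 3, 1, 7, 0, 4]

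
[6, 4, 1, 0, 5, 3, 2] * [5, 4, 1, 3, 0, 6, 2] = [2, 0, 4, 5, 6, 3, 1]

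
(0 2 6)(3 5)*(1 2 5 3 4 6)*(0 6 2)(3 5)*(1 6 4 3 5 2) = (0 5 3 2 6 4 1)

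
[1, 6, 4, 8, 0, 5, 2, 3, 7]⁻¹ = [4, 0, 6, 7, 2, 5, 1, 8, 3]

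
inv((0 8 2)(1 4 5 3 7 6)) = (0 2 8)(1 6 7 3 5 4)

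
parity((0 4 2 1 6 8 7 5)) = odd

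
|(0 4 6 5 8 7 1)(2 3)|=14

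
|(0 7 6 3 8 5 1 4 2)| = 9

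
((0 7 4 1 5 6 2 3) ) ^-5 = (0 1 2 7 5 3 4 6) 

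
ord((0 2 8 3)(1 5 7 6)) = 4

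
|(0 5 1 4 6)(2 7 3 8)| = 20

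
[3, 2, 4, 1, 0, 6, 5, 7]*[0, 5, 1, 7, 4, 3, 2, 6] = [7, 1, 4, 5, 0, 2, 3, 6]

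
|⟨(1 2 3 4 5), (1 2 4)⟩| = 60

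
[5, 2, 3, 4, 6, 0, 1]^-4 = [0, 2, 3, 4, 6, 5, 1]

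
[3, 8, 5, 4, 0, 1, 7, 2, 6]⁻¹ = [4, 5, 7, 0, 3, 2, 8, 6, 1]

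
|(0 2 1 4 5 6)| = 6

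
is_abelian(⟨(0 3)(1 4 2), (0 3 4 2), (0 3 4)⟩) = no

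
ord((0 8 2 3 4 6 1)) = 7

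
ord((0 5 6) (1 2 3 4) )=12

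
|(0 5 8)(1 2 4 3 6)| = 15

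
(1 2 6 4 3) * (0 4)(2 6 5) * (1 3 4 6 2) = (0 6)(1 2 5)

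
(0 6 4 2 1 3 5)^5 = (0 3 2 6 5 1 4)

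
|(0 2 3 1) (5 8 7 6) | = 4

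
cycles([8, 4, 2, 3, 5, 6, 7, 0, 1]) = (0 8 1 4 5 6 7)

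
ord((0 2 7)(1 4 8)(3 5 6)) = 3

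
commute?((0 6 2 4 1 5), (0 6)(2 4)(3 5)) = no:(0 6 2 4 1 5)*(0 6)(2 4)(3 5) = (1 3 5 6 4), (0 6)(2 4)(3 5)*(0 6 2 4 1 5) = (0 2 1 5 3)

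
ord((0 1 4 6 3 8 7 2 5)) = 9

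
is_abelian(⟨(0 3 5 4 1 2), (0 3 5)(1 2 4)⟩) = no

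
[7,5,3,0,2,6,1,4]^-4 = [7,6,3,0,2,1,5,4]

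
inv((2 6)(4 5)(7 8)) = (2 6)(4 5)(7 8)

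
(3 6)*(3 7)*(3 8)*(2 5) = (2 5)(3 6 7 8)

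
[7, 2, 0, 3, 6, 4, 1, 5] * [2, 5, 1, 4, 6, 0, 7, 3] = [3, 1, 2, 4, 7, 6, 5, 0]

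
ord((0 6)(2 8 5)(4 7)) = 6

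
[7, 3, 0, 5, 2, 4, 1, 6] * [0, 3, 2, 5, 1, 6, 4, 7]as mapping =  [0→7, 1→5, 2→0, 3→6, 4→2, 5→1, 6→3, 7→4]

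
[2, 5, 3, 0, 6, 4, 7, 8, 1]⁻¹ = [3, 8, 0, 2, 5, 1, 4, 6, 7]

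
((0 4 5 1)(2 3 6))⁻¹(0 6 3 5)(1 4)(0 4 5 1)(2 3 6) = (0 5)(1 4 2 6)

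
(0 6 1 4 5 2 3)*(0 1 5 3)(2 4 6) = (0 2)(1 6 5 4 3)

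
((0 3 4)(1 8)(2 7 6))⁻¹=(0 4 3)(1 8)(2 6 7)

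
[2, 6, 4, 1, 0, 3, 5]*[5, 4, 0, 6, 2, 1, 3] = [0, 3, 2, 4, 5, 6, 1]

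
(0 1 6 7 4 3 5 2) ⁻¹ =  (0 2 5 3 4 7 6 1) 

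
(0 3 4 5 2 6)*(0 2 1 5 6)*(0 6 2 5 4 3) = (1 4 2 6 5)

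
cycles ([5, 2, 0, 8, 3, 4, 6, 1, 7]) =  (0 5 4 3 8 7 1 2)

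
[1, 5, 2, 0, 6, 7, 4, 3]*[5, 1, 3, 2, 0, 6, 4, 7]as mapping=[0→1, 1→6, 2→3, 3→5, 4→4, 5→7, 6→0, 7→2]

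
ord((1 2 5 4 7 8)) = 6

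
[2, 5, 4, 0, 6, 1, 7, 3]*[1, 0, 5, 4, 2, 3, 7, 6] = [5, 3, 2, 1, 7, 0, 6, 4]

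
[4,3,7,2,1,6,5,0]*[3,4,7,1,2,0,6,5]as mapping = [0→2,1→1,2→5,3→7,4→4,5→6,6→0,7→3]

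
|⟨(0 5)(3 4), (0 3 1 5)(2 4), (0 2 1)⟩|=360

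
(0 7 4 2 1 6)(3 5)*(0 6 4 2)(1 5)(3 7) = (0 3 1 4)(2 5 7)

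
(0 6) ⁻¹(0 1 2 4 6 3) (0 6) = (0 3 6 1 2 4) 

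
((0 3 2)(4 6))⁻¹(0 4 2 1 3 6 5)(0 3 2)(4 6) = (0 1 2 4 5 3 6)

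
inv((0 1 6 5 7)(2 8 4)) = (0 7 5 6 1)(2 4 8)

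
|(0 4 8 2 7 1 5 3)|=8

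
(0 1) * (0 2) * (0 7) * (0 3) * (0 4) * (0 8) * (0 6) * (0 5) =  (0 1 2 7 3 4 8 6 5)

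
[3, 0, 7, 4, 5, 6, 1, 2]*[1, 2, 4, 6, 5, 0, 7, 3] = [6, 1, 3, 5, 0, 7, 2, 4]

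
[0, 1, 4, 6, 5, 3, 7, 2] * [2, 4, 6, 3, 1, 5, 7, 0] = [2, 4, 1, 7, 5, 3, 0, 6]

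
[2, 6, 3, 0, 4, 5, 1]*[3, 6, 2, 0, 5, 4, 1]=[2, 1, 0, 3, 5, 4, 6]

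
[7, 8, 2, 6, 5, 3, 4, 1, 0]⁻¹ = [8, 7, 2, 5, 6, 4, 3, 0, 1]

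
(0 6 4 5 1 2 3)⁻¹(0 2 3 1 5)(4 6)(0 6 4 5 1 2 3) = (0 2 1 6 3)(4 5)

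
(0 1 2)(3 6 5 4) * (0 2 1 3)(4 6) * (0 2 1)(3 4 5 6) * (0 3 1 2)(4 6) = (0 6 4)(1 3 5)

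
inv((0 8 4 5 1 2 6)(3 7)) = (0 6 2 1 5 4 8)(3 7)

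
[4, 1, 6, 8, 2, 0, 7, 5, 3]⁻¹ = [5, 1, 4, 8, 0, 7, 2, 6, 3]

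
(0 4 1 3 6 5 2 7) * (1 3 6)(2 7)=(0 4 3 1 6 5 7)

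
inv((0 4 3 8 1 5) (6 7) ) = (0 5 1 8 3 4) (6 7) 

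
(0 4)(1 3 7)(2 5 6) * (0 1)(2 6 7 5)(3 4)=(0 3 5 7)(1 4)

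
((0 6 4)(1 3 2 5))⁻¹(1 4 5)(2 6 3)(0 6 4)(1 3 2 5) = (0 1 3)(2 5 4)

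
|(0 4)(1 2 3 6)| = 4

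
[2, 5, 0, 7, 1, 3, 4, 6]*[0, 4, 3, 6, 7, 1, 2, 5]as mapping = [0→3, 1→1, 2→0, 3→5, 4→4, 5→6, 6→7, 7→2]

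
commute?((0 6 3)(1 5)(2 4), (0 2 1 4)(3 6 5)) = no:(0 6 3)(1 5)(2 4)*(0 2 1 4)(3 6 5) = (0 5 4 1 3 2), (0 2 1 4)(3 6 5)*(0 6 3)(1 5)(2 4) = (0 4 6 1 2 5)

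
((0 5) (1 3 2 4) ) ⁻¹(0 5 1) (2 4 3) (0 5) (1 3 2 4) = (0 3 5) (1 2 4) 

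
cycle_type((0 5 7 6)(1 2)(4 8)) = 2^2.4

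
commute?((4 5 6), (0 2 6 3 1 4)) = no:(4 5 6) * (0 2 6 3 1 4) = (0 2 6)(1 4 5 3), (0 2 6 3 1 4) * (4 5 6) = (0 2 4)(1 5 6 3)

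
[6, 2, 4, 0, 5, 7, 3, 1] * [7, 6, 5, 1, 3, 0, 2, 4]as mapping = [0→2, 1→5, 2→3, 3→7, 4→0, 5→4, 6→1, 7→6]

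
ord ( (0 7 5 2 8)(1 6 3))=15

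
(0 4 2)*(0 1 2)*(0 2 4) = (1 4 2)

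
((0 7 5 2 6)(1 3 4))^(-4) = (0 7 5 2 6)(1 4 3)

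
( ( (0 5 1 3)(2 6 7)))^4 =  (2 6 7)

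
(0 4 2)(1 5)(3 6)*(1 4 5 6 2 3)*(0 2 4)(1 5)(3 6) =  (0 1 3 4 6 5)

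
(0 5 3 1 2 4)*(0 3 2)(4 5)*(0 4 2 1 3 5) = (0 2)(1 4 5)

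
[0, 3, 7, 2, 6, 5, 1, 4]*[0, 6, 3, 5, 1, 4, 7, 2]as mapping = [0→0, 1→5, 2→2, 3→3, 4→7, 5→4, 6→6, 7→1]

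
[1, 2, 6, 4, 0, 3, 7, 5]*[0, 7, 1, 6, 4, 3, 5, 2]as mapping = [0→7, 1→1, 2→5, 3→4, 4→0, 5→6, 6→2, 7→3]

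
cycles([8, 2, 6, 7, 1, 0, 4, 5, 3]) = (0 8 3 7 5)(1 2 6 4)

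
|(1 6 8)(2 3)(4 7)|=6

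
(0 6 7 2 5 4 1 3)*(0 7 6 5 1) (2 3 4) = (0 5 2 1 4) (3 7) 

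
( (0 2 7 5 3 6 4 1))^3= (0 5 4 2 3 1 7 6)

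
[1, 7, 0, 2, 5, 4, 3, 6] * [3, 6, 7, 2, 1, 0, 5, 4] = [6, 4, 3, 7, 0, 1, 2, 5]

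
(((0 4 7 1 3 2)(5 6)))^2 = (0 7 3)(1 2 4)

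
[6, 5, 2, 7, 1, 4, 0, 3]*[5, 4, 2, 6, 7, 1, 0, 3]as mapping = [0→0, 1→1, 2→2, 3→3, 4→4, 5→7, 6→5, 7→6]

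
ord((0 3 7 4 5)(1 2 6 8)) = 20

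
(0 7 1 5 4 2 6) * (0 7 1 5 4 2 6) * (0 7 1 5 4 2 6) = (0 5 6 1 2 7 4)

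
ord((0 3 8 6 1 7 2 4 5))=9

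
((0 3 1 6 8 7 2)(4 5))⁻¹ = (0 2 7 8 6 1 3)(4 5)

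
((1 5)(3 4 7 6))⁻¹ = (1 5)(3 6 7 4)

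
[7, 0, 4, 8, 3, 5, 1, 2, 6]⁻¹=[1, 6, 7, 4, 2, 5, 8, 0, 3]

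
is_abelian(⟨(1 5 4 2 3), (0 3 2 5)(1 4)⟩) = no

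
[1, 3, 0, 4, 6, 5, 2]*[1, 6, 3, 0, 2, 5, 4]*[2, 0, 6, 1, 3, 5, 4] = [4, 2, 0, 6, 3, 5, 1]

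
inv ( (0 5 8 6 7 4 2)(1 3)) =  (0 2 4 7 6 8 5)(1 3)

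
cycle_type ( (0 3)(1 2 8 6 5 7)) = 2.6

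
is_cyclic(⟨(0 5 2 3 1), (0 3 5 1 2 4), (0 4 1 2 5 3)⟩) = no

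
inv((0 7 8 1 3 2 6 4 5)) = (0 5 4 6 2 3 1 8 7)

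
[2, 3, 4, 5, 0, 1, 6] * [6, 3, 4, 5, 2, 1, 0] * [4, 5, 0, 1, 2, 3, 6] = [2, 3, 0, 5, 6, 1, 4]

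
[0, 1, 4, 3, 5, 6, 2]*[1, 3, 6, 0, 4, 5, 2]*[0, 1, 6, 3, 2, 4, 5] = [1, 3, 2, 0, 4, 6, 5]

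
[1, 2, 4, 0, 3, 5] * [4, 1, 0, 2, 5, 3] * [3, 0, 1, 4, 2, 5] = [0, 3, 5, 2, 1, 4]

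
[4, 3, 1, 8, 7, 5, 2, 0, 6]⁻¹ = [7, 2, 6, 1, 0, 5, 8, 4, 3]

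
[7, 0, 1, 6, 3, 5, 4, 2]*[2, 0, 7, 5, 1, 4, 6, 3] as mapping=[0→3, 1→2, 2→0, 3→6, 4→5, 5→4, 6→1, 7→7] 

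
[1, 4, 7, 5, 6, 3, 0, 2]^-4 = [0, 1, 2, 3, 4, 5, 6, 7]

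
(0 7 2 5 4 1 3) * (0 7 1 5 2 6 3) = (0 1)(3 7 6)(4 5)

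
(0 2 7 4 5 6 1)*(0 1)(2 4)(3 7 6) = (0 4 5 3 7 2 6)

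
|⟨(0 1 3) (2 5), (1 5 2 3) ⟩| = 120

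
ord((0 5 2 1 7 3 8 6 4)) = 9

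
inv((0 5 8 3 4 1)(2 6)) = (0 1 4 3 8 5)(2 6)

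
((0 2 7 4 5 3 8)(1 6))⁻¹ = (0 8 3 5 4 7 2)(1 6)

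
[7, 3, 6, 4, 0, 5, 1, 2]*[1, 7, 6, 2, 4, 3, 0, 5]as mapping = [0→5, 1→2, 2→0, 3→4, 4→1, 5→3, 6→7, 7→6]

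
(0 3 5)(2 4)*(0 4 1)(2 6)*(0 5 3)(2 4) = (1 5 2)(4 6)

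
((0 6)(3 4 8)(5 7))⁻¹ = (0 6)(3 8 4)(5 7)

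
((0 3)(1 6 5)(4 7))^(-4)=(1 5 6)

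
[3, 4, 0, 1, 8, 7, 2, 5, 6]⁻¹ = [2, 3, 6, 0, 1, 7, 8, 5, 4]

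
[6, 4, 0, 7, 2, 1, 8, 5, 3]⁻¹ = [2, 5, 4, 8, 1, 7, 0, 3, 6]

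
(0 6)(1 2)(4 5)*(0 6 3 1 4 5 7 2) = (0 3 1)(2 4 7)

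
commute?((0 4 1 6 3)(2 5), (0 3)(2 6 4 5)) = no:(0 4 1 6 3)(2 5)*(0 3)(2 6 4 5) = (0 5 6)(1 4), (0 3)(2 6 4 5)*(0 4 1 6 3)(2 5) = (1 6)(2 3 4)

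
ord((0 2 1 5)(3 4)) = 4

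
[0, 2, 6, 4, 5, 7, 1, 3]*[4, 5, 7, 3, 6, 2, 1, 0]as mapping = [0→4, 1→7, 2→1, 3→6, 4→2, 5→0, 6→5, 7→3]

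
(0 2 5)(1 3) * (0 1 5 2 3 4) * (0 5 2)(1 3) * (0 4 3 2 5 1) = (1 3 5 2 4)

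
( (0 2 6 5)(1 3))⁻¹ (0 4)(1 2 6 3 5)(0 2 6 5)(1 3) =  (0 3 6 5 1)(2 4)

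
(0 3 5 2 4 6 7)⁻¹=(0 7 6 4 2 5 3)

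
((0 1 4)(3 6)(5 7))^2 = (0 4 1)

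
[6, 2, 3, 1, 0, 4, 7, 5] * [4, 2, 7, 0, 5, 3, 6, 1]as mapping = [0→6, 1→7, 2→0, 3→2, 4→4, 5→5, 6→1, 7→3]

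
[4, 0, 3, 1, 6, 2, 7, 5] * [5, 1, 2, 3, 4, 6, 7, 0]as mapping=[0→4, 1→5, 2→3, 3→1, 4→7, 5→2, 6→0, 7→6]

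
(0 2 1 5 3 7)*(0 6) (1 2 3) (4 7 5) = (0 3 5 1 4 7 6) 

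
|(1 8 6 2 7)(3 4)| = 10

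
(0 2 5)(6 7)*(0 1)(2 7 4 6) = (0 7 2 5 1)(4 6)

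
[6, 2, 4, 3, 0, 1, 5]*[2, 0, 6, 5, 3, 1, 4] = [4, 6, 3, 5, 2, 0, 1]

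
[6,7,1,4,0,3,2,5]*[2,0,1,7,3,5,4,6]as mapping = [0→4,1→6,2→0,3→3,4→2,5→7,6→1,7→5]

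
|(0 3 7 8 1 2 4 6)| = 8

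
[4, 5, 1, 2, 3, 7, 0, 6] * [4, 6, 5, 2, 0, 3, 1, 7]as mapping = [0→0, 1→3, 2→6, 3→5, 4→2, 5→7, 6→4, 7→1]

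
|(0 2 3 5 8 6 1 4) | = 8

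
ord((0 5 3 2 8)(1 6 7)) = 15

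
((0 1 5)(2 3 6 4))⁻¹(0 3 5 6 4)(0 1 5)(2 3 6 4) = (0 4 2 1 6)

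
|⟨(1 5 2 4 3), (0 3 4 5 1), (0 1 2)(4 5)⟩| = 720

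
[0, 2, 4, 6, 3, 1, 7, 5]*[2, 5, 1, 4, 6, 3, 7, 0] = [2, 1, 6, 7, 4, 5, 0, 3]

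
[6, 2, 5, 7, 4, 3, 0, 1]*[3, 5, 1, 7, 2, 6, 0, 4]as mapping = [0→0, 1→1, 2→6, 3→4, 4→2, 5→7, 6→3, 7→5]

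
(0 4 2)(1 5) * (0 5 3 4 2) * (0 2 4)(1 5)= (0 4 2 1 3)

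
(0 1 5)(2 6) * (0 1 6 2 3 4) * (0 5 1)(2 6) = (0 2 6 3 4 5)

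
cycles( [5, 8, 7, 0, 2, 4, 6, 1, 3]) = (0 5 4 2 7 1 8 3) 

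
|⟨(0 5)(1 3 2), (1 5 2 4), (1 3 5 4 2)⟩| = 720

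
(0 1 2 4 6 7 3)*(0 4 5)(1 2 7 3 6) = (0 2 5)(1 7 6 3 4)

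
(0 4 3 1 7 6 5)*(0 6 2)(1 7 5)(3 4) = (0 3 7 2)(1 5 6)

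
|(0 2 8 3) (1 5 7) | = 12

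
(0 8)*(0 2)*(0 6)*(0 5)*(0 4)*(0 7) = (0 8 2 6 5 4 7)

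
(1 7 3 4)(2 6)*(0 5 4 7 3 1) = (0 5 4)(1 3 7)(2 6)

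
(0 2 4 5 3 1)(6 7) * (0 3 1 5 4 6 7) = (0 2 6)(1 3 5)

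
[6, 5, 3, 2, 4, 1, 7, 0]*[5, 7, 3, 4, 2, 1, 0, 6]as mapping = [0→0, 1→1, 2→4, 3→3, 4→2, 5→7, 6→6, 7→5]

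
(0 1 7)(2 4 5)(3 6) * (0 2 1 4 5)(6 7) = (0 4)(1 6 3 7 2 5)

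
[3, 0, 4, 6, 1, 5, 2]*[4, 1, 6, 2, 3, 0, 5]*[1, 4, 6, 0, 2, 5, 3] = [6, 2, 0, 5, 4, 1, 3]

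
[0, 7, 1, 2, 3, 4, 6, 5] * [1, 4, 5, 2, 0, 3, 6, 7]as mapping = [0→1, 1→7, 2→4, 3→5, 4→2, 5→0, 6→6, 7→3]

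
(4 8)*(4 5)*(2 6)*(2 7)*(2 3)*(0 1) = (0 1)(2 6 7 3)(4 8 5)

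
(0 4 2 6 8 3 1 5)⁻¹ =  (0 5 1 3 8 6 2 4)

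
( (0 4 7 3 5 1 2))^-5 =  (0 7 5 2 4 3 1)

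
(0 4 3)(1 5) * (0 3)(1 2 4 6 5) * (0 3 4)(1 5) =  (0 6 1 5 2)(3 4)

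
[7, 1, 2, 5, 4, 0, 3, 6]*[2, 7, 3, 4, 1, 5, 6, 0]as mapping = [0→0, 1→7, 2→3, 3→5, 4→1, 5→2, 6→4, 7→6]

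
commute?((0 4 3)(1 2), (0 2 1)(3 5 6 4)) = no:(0 4 3)(1 2)*(0 2 1)(3 5 6 4) = (0 3 2)(4 5 6), (0 2 1)(3 5 6 4)*(0 4 3)(1 2) = (0 1 4)(3 5 6)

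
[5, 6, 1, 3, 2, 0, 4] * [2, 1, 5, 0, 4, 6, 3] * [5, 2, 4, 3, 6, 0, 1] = [1, 3, 2, 5, 0, 4, 6]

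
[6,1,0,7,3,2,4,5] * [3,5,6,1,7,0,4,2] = [4,5,3,2,1,6,7,0]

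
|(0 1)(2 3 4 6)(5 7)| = 4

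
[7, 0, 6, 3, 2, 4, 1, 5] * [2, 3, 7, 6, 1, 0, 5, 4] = [4, 2, 5, 6, 7, 1, 3, 0]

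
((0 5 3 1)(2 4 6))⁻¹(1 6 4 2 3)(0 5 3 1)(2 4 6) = (0 2 6 4 1)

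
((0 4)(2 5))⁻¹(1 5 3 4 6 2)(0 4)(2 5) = (0 6 5 1 2 3)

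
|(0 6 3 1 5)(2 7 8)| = 15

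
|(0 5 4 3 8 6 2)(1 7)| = 14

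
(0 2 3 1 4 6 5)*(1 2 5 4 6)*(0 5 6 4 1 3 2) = (0 6 1 4 3)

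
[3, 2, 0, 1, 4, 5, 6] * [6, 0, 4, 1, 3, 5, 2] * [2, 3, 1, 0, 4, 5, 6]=[3, 4, 6, 2, 0, 5, 1]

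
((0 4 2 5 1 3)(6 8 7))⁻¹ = (0 3 1 5 2 4)(6 7 8)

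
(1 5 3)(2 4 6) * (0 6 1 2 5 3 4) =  (0 6 5 4 1 3 2)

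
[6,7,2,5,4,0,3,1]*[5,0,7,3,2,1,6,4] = [6,4,7,1,2,5,3,0]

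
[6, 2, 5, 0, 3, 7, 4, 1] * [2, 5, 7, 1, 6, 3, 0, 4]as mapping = [0→0, 1→7, 2→3, 3→2, 4→1, 5→4, 6→6, 7→5]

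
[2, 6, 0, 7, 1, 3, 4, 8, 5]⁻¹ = [2, 4, 0, 5, 6, 8, 1, 3, 7]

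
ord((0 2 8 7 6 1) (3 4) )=6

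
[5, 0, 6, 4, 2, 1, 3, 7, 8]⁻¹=[1, 5, 4, 6, 3, 0, 2, 7, 8]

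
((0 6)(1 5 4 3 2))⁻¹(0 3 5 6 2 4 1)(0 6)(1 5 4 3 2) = (0 1 3 5 6 2 4)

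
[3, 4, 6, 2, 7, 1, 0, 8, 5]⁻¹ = [6, 5, 3, 0, 1, 8, 2, 4, 7]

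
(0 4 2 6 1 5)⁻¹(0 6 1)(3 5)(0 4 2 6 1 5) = (0 3)(1 5 4)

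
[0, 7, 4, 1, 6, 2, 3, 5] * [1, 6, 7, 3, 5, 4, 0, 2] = [1, 2, 5, 6, 0, 7, 3, 4]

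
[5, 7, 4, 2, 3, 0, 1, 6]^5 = [5, 6, 3, 4, 2, 0, 7, 1]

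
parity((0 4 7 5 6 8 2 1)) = odd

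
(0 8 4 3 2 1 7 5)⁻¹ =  (0 5 7 1 2 3 4 8)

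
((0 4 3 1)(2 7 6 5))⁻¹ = (0 1 3 4)(2 5 6 7)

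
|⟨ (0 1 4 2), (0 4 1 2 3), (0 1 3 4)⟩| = 120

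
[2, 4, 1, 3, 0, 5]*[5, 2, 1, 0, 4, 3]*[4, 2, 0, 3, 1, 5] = [2, 1, 0, 4, 5, 3]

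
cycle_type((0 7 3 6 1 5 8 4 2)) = 9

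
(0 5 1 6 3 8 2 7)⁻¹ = (0 7 2 8 3 6 1 5)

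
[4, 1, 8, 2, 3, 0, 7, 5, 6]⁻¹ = [5, 1, 3, 4, 0, 7, 8, 6, 2]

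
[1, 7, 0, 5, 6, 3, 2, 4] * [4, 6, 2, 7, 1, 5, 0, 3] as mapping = [0→6, 1→3, 2→4, 3→5, 4→0, 5→7, 6→2, 7→1] 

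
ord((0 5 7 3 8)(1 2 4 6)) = 20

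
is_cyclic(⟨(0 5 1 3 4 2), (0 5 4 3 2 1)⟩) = no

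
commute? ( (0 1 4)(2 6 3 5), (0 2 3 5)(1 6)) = no: (0 1 4)(2 6 3 5)*(0 2 3 5)(1 6) = (0 6 5 3)(1 4 2), (0 2 3 5)(1 6)*(0 1 4)(2 6 3 5) = (0 6 4)(1 3 2 5)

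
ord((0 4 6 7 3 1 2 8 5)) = 9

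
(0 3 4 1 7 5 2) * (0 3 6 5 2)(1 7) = (0 6 5)(2 3 4 7)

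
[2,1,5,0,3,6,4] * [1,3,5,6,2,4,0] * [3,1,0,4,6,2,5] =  [2,4,6,1,5,3,0]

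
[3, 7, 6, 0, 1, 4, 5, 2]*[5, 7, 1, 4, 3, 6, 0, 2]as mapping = [0→4, 1→2, 2→0, 3→5, 4→7, 5→3, 6→6, 7→1]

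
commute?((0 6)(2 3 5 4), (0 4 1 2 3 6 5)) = no:(0 6)(2 3 5 4) * (0 4 1 2 3 6 5) = (0 5 1 2 6 4 3), (0 4 1 2 3 6 5) * (0 6)(2 3 5 4) = (0 2 5 6 4 1 3)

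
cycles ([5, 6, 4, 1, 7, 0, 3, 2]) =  (0 5)(1 6 3)(2 4 7)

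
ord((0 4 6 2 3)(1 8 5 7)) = 20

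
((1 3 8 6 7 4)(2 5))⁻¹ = (1 4 7 6 8 3)(2 5)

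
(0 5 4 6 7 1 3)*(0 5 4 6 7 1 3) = (0 4 7 3 5 6 1)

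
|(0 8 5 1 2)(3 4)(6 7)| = 10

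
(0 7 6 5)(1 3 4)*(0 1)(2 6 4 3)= (0 7 4)(1 2 6 5)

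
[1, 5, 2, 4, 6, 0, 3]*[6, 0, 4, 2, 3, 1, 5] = [0, 1, 4, 3, 5, 6, 2]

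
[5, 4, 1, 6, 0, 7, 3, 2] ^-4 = [7, 0, 4, 3, 5, 2, 6, 1] 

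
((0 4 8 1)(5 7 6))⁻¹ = (0 1 8 4)(5 6 7)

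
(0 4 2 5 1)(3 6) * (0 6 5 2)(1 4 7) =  (0 7 1 6 3 5 4)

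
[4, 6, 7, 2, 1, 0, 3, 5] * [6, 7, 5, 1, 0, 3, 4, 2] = [0, 4, 2, 5, 7, 6, 1, 3]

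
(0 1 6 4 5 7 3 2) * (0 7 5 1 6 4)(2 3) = (0 6)(1 4)(2 7)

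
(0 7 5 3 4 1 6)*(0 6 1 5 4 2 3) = (0 7 4 5)(2 3)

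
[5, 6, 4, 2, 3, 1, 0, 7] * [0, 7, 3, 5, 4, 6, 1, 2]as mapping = [0→6, 1→1, 2→4, 3→3, 4→5, 5→7, 6→0, 7→2]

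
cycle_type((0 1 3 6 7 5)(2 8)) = 2.6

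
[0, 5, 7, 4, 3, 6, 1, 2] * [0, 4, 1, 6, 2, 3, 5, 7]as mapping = [0→0, 1→3, 2→7, 3→2, 4→6, 5→5, 6→4, 7→1]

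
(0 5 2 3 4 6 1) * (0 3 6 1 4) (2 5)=(0 2 6 4 1 3) 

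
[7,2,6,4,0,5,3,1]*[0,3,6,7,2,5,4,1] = [1,6,4,2,0,5,7,3]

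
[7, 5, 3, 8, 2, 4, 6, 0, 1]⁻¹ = [7, 8, 4, 2, 5, 1, 6, 0, 3]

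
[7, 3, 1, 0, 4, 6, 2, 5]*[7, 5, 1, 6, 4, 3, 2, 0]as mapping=[0→0, 1→6, 2→5, 3→7, 4→4, 5→2, 6→1, 7→3]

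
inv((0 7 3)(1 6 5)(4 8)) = (0 3 7)(1 5 6)(4 8)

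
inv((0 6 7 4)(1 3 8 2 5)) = (0 4 7 6)(1 5 2 8 3)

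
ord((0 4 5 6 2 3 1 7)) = 8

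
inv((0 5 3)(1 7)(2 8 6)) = (0 3 5)(1 7)(2 6 8)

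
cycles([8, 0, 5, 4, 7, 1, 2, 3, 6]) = (0 8 6 2 5 1)(3 4 7)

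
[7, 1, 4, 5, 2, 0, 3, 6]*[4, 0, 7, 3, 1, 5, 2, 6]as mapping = [0→6, 1→0, 2→1, 3→5, 4→7, 5→4, 6→3, 7→2]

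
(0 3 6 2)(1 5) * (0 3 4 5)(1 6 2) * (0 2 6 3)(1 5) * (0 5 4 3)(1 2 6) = (0 3 1 6 4 2 5)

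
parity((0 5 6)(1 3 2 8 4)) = even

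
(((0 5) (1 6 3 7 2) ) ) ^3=(0 5) (1 7 6 2 3) 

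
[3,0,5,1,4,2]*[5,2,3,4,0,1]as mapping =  [0→4,1→5,2→1,3→2,4→0,5→3]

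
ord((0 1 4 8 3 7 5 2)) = 8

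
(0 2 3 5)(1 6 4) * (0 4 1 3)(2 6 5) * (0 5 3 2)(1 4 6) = (0 1 3)(2 5 6 4)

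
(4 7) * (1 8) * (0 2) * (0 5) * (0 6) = (0 2 5 6)(1 8)(4 7)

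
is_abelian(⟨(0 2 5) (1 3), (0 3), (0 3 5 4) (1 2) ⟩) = no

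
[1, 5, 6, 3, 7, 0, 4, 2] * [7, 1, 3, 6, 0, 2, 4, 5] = [1, 2, 4, 6, 5, 7, 0, 3]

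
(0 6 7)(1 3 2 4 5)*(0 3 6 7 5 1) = (0 7 3 2 4 1 6 5)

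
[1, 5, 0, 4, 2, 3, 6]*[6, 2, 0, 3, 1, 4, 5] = [2, 4, 6, 1, 0, 3, 5]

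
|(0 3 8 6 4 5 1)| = 7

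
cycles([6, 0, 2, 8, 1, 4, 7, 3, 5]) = (0 6 7 3 8 5 4 1)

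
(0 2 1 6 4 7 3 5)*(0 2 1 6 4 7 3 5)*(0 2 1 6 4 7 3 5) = (0 6 3 2 4 5 1 7)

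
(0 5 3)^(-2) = (0 5 3)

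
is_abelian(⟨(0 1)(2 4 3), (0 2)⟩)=no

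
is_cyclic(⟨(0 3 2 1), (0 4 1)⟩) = no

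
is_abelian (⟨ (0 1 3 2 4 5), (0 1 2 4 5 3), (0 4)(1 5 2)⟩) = no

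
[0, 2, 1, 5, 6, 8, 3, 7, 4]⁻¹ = [0, 2, 1, 6, 8, 3, 4, 7, 5]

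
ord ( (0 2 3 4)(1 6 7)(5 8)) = 12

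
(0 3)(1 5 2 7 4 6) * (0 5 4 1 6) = (0 3 5 2 7 1 4)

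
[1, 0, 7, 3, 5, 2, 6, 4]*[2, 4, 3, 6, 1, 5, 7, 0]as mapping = [0→4, 1→2, 2→0, 3→6, 4→5, 5→3, 6→7, 7→1]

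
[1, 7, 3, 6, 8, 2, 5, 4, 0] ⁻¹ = [8, 0, 5, 2, 7, 6, 3, 1, 4] 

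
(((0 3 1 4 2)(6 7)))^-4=(0 3 1 4 2)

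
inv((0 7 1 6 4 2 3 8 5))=(0 5 8 3 2 4 6 1 7)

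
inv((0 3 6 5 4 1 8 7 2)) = (0 2 7 8 1 4 5 6 3)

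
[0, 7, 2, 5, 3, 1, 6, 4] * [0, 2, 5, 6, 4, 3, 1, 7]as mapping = [0→0, 1→7, 2→5, 3→3, 4→6, 5→2, 6→1, 7→4]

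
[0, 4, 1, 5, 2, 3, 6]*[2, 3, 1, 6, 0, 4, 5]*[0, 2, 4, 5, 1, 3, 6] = [4, 0, 5, 1, 2, 6, 3]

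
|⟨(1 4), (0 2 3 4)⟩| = 120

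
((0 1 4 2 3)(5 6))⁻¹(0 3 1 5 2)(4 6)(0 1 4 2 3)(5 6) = (0 4 6 3 1)(2 5)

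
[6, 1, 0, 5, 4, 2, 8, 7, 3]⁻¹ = [2, 1, 5, 8, 4, 3, 0, 7, 6]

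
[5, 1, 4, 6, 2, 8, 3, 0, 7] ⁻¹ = [7, 1, 4, 6, 2, 0, 3, 8, 5] 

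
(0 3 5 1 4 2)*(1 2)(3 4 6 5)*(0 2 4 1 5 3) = (0 1 6 3)(4 5)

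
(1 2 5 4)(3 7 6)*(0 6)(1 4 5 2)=(0 6 3 7)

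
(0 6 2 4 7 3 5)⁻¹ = (0 5 3 7 4 2 6)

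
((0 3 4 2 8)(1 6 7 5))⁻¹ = (0 8 2 4 3)(1 5 7 6)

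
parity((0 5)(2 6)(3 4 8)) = even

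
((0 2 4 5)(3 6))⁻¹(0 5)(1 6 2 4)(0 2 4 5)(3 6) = (0 2)(1 3 4 5)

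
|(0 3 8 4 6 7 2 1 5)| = 9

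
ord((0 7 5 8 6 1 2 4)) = 8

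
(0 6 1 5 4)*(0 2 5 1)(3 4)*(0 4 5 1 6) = (1 6 4 2)(3 5)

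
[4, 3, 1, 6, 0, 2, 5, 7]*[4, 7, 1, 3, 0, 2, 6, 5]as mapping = [0→0, 1→3, 2→7, 3→6, 4→4, 5→1, 6→2, 7→5]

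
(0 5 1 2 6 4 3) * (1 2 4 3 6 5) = (0 1 4 6 3)(2 5)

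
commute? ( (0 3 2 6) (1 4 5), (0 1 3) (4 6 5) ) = no: (0 3 2 6) (1 4 5) * (0 1 3) (4 6 5) = (1 6) (2 5 3), (0 1 3) (4 6 5) * (0 3 2 6) (1 4 5) = (0 4) (1 2 6) 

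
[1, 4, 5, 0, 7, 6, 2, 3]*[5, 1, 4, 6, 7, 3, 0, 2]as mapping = [0→1, 1→7, 2→3, 3→5, 4→2, 5→0, 6→4, 7→6]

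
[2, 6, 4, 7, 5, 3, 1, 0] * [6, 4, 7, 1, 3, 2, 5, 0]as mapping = [0→7, 1→5, 2→3, 3→0, 4→2, 5→1, 6→4, 7→6]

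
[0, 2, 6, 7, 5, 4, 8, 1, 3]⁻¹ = [0, 7, 1, 8, 5, 4, 2, 3, 6]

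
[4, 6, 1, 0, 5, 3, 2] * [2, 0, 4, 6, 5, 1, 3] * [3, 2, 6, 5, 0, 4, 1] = [4, 5, 3, 6, 2, 1, 0]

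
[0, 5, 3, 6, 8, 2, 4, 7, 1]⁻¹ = [0, 8, 5, 2, 6, 1, 3, 7, 4]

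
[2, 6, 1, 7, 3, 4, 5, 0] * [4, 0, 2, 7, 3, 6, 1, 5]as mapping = [0→2, 1→1, 2→0, 3→5, 4→7, 5→3, 6→6, 7→4]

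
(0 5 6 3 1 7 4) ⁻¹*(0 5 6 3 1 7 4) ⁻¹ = (0 7 3 5 4 1 6) 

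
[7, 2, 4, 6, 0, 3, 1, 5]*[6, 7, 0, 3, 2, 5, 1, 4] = [4, 0, 2, 1, 6, 3, 7, 5]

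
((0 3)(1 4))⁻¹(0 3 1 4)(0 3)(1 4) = (0 4 1 3)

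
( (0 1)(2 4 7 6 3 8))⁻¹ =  (0 1)(2 8 3 6 7 4)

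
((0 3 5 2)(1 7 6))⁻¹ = (0 2 5 3)(1 6 7)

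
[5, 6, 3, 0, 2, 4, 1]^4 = [3, 1, 4, 2, 5, 0, 6]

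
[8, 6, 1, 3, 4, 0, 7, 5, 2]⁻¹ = [5, 2, 8, 3, 4, 7, 1, 6, 0]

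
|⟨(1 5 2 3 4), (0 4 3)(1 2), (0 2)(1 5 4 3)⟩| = 720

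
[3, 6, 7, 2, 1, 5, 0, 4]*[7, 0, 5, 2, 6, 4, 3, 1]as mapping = [0→2, 1→3, 2→1, 3→5, 4→0, 5→4, 6→7, 7→6]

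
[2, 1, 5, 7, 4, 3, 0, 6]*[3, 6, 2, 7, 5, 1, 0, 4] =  [2, 6, 1, 4, 5, 7, 3, 0] 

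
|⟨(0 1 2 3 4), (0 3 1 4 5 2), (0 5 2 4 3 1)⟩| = 720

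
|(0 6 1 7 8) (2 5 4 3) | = 20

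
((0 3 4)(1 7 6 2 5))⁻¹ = (0 4 3)(1 5 2 6 7)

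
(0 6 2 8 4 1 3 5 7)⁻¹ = (0 7 5 3 1 4 8 2 6)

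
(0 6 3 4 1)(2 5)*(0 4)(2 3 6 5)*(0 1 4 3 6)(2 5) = (0 2 5 6)(1 3)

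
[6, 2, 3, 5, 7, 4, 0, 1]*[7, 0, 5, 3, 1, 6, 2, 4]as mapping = [0→2, 1→5, 2→3, 3→6, 4→4, 5→1, 6→7, 7→0]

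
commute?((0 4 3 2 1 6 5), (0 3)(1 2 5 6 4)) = no:(0 4 3 2 1 6 5) * (0 3)(1 2 5 6 4) = (0 1 4)(3 5), (0 3)(1 2 5 6 4) * (0 4 3 2 1 6 5) = (0 2)(3 4 6)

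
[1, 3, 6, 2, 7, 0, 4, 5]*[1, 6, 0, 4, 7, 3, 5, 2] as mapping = [0→6, 1→4, 2→5, 3→0, 4→2, 5→1, 6→7, 7→3] 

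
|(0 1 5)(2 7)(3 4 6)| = 6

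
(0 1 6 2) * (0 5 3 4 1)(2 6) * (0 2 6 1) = (0 2 5 3 4)(1 6)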